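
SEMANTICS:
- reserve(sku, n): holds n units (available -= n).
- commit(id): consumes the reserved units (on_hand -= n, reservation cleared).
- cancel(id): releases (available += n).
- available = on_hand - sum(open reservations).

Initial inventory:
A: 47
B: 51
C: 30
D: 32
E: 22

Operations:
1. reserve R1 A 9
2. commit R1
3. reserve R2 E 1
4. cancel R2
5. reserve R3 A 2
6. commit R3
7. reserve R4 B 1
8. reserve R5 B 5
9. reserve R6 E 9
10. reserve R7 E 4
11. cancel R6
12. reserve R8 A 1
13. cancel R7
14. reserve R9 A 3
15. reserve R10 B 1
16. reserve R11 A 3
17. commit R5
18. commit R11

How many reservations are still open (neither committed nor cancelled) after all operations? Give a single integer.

Step 1: reserve R1 A 9 -> on_hand[A=47 B=51 C=30 D=32 E=22] avail[A=38 B=51 C=30 D=32 E=22] open={R1}
Step 2: commit R1 -> on_hand[A=38 B=51 C=30 D=32 E=22] avail[A=38 B=51 C=30 D=32 E=22] open={}
Step 3: reserve R2 E 1 -> on_hand[A=38 B=51 C=30 D=32 E=22] avail[A=38 B=51 C=30 D=32 E=21] open={R2}
Step 4: cancel R2 -> on_hand[A=38 B=51 C=30 D=32 E=22] avail[A=38 B=51 C=30 D=32 E=22] open={}
Step 5: reserve R3 A 2 -> on_hand[A=38 B=51 C=30 D=32 E=22] avail[A=36 B=51 C=30 D=32 E=22] open={R3}
Step 6: commit R3 -> on_hand[A=36 B=51 C=30 D=32 E=22] avail[A=36 B=51 C=30 D=32 E=22] open={}
Step 7: reserve R4 B 1 -> on_hand[A=36 B=51 C=30 D=32 E=22] avail[A=36 B=50 C=30 D=32 E=22] open={R4}
Step 8: reserve R5 B 5 -> on_hand[A=36 B=51 C=30 D=32 E=22] avail[A=36 B=45 C=30 D=32 E=22] open={R4,R5}
Step 9: reserve R6 E 9 -> on_hand[A=36 B=51 C=30 D=32 E=22] avail[A=36 B=45 C=30 D=32 E=13] open={R4,R5,R6}
Step 10: reserve R7 E 4 -> on_hand[A=36 B=51 C=30 D=32 E=22] avail[A=36 B=45 C=30 D=32 E=9] open={R4,R5,R6,R7}
Step 11: cancel R6 -> on_hand[A=36 B=51 C=30 D=32 E=22] avail[A=36 B=45 C=30 D=32 E=18] open={R4,R5,R7}
Step 12: reserve R8 A 1 -> on_hand[A=36 B=51 C=30 D=32 E=22] avail[A=35 B=45 C=30 D=32 E=18] open={R4,R5,R7,R8}
Step 13: cancel R7 -> on_hand[A=36 B=51 C=30 D=32 E=22] avail[A=35 B=45 C=30 D=32 E=22] open={R4,R5,R8}
Step 14: reserve R9 A 3 -> on_hand[A=36 B=51 C=30 D=32 E=22] avail[A=32 B=45 C=30 D=32 E=22] open={R4,R5,R8,R9}
Step 15: reserve R10 B 1 -> on_hand[A=36 B=51 C=30 D=32 E=22] avail[A=32 B=44 C=30 D=32 E=22] open={R10,R4,R5,R8,R9}
Step 16: reserve R11 A 3 -> on_hand[A=36 B=51 C=30 D=32 E=22] avail[A=29 B=44 C=30 D=32 E=22] open={R10,R11,R4,R5,R8,R9}
Step 17: commit R5 -> on_hand[A=36 B=46 C=30 D=32 E=22] avail[A=29 B=44 C=30 D=32 E=22] open={R10,R11,R4,R8,R9}
Step 18: commit R11 -> on_hand[A=33 B=46 C=30 D=32 E=22] avail[A=29 B=44 C=30 D=32 E=22] open={R10,R4,R8,R9}
Open reservations: ['R10', 'R4', 'R8', 'R9'] -> 4

Answer: 4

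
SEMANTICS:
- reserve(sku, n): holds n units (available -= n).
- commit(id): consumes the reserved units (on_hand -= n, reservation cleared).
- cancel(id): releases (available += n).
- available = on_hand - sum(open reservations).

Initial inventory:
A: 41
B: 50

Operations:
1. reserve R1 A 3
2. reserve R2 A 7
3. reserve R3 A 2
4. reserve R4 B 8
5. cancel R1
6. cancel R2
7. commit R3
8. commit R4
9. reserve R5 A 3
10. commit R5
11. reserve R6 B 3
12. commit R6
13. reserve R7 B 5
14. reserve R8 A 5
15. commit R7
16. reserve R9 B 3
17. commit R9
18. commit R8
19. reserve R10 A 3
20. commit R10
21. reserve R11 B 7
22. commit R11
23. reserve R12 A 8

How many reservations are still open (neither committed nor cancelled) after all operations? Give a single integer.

Answer: 1

Derivation:
Step 1: reserve R1 A 3 -> on_hand[A=41 B=50] avail[A=38 B=50] open={R1}
Step 2: reserve R2 A 7 -> on_hand[A=41 B=50] avail[A=31 B=50] open={R1,R2}
Step 3: reserve R3 A 2 -> on_hand[A=41 B=50] avail[A=29 B=50] open={R1,R2,R3}
Step 4: reserve R4 B 8 -> on_hand[A=41 B=50] avail[A=29 B=42] open={R1,R2,R3,R4}
Step 5: cancel R1 -> on_hand[A=41 B=50] avail[A=32 B=42] open={R2,R3,R4}
Step 6: cancel R2 -> on_hand[A=41 B=50] avail[A=39 B=42] open={R3,R4}
Step 7: commit R3 -> on_hand[A=39 B=50] avail[A=39 B=42] open={R4}
Step 8: commit R4 -> on_hand[A=39 B=42] avail[A=39 B=42] open={}
Step 9: reserve R5 A 3 -> on_hand[A=39 B=42] avail[A=36 B=42] open={R5}
Step 10: commit R5 -> on_hand[A=36 B=42] avail[A=36 B=42] open={}
Step 11: reserve R6 B 3 -> on_hand[A=36 B=42] avail[A=36 B=39] open={R6}
Step 12: commit R6 -> on_hand[A=36 B=39] avail[A=36 B=39] open={}
Step 13: reserve R7 B 5 -> on_hand[A=36 B=39] avail[A=36 B=34] open={R7}
Step 14: reserve R8 A 5 -> on_hand[A=36 B=39] avail[A=31 B=34] open={R7,R8}
Step 15: commit R7 -> on_hand[A=36 B=34] avail[A=31 B=34] open={R8}
Step 16: reserve R9 B 3 -> on_hand[A=36 B=34] avail[A=31 B=31] open={R8,R9}
Step 17: commit R9 -> on_hand[A=36 B=31] avail[A=31 B=31] open={R8}
Step 18: commit R8 -> on_hand[A=31 B=31] avail[A=31 B=31] open={}
Step 19: reserve R10 A 3 -> on_hand[A=31 B=31] avail[A=28 B=31] open={R10}
Step 20: commit R10 -> on_hand[A=28 B=31] avail[A=28 B=31] open={}
Step 21: reserve R11 B 7 -> on_hand[A=28 B=31] avail[A=28 B=24] open={R11}
Step 22: commit R11 -> on_hand[A=28 B=24] avail[A=28 B=24] open={}
Step 23: reserve R12 A 8 -> on_hand[A=28 B=24] avail[A=20 B=24] open={R12}
Open reservations: ['R12'] -> 1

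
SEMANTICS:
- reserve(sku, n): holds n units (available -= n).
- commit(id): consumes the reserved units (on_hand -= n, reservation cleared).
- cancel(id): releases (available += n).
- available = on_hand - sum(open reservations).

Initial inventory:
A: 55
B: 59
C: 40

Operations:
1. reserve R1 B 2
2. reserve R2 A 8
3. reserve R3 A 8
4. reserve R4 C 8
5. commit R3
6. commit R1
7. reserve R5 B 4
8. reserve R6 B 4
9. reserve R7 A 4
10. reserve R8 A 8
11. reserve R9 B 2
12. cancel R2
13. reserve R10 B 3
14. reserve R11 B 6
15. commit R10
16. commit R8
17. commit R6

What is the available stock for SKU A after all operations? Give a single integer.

Answer: 35

Derivation:
Step 1: reserve R1 B 2 -> on_hand[A=55 B=59 C=40] avail[A=55 B=57 C=40] open={R1}
Step 2: reserve R2 A 8 -> on_hand[A=55 B=59 C=40] avail[A=47 B=57 C=40] open={R1,R2}
Step 3: reserve R3 A 8 -> on_hand[A=55 B=59 C=40] avail[A=39 B=57 C=40] open={R1,R2,R3}
Step 4: reserve R4 C 8 -> on_hand[A=55 B=59 C=40] avail[A=39 B=57 C=32] open={R1,R2,R3,R4}
Step 5: commit R3 -> on_hand[A=47 B=59 C=40] avail[A=39 B=57 C=32] open={R1,R2,R4}
Step 6: commit R1 -> on_hand[A=47 B=57 C=40] avail[A=39 B=57 C=32] open={R2,R4}
Step 7: reserve R5 B 4 -> on_hand[A=47 B=57 C=40] avail[A=39 B=53 C=32] open={R2,R4,R5}
Step 8: reserve R6 B 4 -> on_hand[A=47 B=57 C=40] avail[A=39 B=49 C=32] open={R2,R4,R5,R6}
Step 9: reserve R7 A 4 -> on_hand[A=47 B=57 C=40] avail[A=35 B=49 C=32] open={R2,R4,R5,R6,R7}
Step 10: reserve R8 A 8 -> on_hand[A=47 B=57 C=40] avail[A=27 B=49 C=32] open={R2,R4,R5,R6,R7,R8}
Step 11: reserve R9 B 2 -> on_hand[A=47 B=57 C=40] avail[A=27 B=47 C=32] open={R2,R4,R5,R6,R7,R8,R9}
Step 12: cancel R2 -> on_hand[A=47 B=57 C=40] avail[A=35 B=47 C=32] open={R4,R5,R6,R7,R8,R9}
Step 13: reserve R10 B 3 -> on_hand[A=47 B=57 C=40] avail[A=35 B=44 C=32] open={R10,R4,R5,R6,R7,R8,R9}
Step 14: reserve R11 B 6 -> on_hand[A=47 B=57 C=40] avail[A=35 B=38 C=32] open={R10,R11,R4,R5,R6,R7,R8,R9}
Step 15: commit R10 -> on_hand[A=47 B=54 C=40] avail[A=35 B=38 C=32] open={R11,R4,R5,R6,R7,R8,R9}
Step 16: commit R8 -> on_hand[A=39 B=54 C=40] avail[A=35 B=38 C=32] open={R11,R4,R5,R6,R7,R9}
Step 17: commit R6 -> on_hand[A=39 B=50 C=40] avail[A=35 B=38 C=32] open={R11,R4,R5,R7,R9}
Final available[A] = 35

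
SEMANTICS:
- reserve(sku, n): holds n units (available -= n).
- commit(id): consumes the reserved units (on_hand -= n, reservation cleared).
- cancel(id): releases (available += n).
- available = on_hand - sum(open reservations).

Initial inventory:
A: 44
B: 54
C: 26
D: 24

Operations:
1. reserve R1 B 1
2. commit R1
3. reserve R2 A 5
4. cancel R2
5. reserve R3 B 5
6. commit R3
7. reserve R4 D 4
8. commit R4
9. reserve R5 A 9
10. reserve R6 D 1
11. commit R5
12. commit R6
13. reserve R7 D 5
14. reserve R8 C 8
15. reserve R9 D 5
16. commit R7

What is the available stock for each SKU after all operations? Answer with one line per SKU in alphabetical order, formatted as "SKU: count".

Step 1: reserve R1 B 1 -> on_hand[A=44 B=54 C=26 D=24] avail[A=44 B=53 C=26 D=24] open={R1}
Step 2: commit R1 -> on_hand[A=44 B=53 C=26 D=24] avail[A=44 B=53 C=26 D=24] open={}
Step 3: reserve R2 A 5 -> on_hand[A=44 B=53 C=26 D=24] avail[A=39 B=53 C=26 D=24] open={R2}
Step 4: cancel R2 -> on_hand[A=44 B=53 C=26 D=24] avail[A=44 B=53 C=26 D=24] open={}
Step 5: reserve R3 B 5 -> on_hand[A=44 B=53 C=26 D=24] avail[A=44 B=48 C=26 D=24] open={R3}
Step 6: commit R3 -> on_hand[A=44 B=48 C=26 D=24] avail[A=44 B=48 C=26 D=24] open={}
Step 7: reserve R4 D 4 -> on_hand[A=44 B=48 C=26 D=24] avail[A=44 B=48 C=26 D=20] open={R4}
Step 8: commit R4 -> on_hand[A=44 B=48 C=26 D=20] avail[A=44 B=48 C=26 D=20] open={}
Step 9: reserve R5 A 9 -> on_hand[A=44 B=48 C=26 D=20] avail[A=35 B=48 C=26 D=20] open={R5}
Step 10: reserve R6 D 1 -> on_hand[A=44 B=48 C=26 D=20] avail[A=35 B=48 C=26 D=19] open={R5,R6}
Step 11: commit R5 -> on_hand[A=35 B=48 C=26 D=20] avail[A=35 B=48 C=26 D=19] open={R6}
Step 12: commit R6 -> on_hand[A=35 B=48 C=26 D=19] avail[A=35 B=48 C=26 D=19] open={}
Step 13: reserve R7 D 5 -> on_hand[A=35 B=48 C=26 D=19] avail[A=35 B=48 C=26 D=14] open={R7}
Step 14: reserve R8 C 8 -> on_hand[A=35 B=48 C=26 D=19] avail[A=35 B=48 C=18 D=14] open={R7,R8}
Step 15: reserve R9 D 5 -> on_hand[A=35 B=48 C=26 D=19] avail[A=35 B=48 C=18 D=9] open={R7,R8,R9}
Step 16: commit R7 -> on_hand[A=35 B=48 C=26 D=14] avail[A=35 B=48 C=18 D=9] open={R8,R9}

Answer: A: 35
B: 48
C: 18
D: 9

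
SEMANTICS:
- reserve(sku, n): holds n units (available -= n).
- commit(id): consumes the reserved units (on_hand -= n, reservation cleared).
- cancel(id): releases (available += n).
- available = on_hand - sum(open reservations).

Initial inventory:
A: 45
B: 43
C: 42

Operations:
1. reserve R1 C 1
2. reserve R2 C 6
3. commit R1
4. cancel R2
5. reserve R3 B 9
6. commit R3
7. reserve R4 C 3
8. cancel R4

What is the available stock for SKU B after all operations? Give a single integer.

Step 1: reserve R1 C 1 -> on_hand[A=45 B=43 C=42] avail[A=45 B=43 C=41] open={R1}
Step 2: reserve R2 C 6 -> on_hand[A=45 B=43 C=42] avail[A=45 B=43 C=35] open={R1,R2}
Step 3: commit R1 -> on_hand[A=45 B=43 C=41] avail[A=45 B=43 C=35] open={R2}
Step 4: cancel R2 -> on_hand[A=45 B=43 C=41] avail[A=45 B=43 C=41] open={}
Step 5: reserve R3 B 9 -> on_hand[A=45 B=43 C=41] avail[A=45 B=34 C=41] open={R3}
Step 6: commit R3 -> on_hand[A=45 B=34 C=41] avail[A=45 B=34 C=41] open={}
Step 7: reserve R4 C 3 -> on_hand[A=45 B=34 C=41] avail[A=45 B=34 C=38] open={R4}
Step 8: cancel R4 -> on_hand[A=45 B=34 C=41] avail[A=45 B=34 C=41] open={}
Final available[B] = 34

Answer: 34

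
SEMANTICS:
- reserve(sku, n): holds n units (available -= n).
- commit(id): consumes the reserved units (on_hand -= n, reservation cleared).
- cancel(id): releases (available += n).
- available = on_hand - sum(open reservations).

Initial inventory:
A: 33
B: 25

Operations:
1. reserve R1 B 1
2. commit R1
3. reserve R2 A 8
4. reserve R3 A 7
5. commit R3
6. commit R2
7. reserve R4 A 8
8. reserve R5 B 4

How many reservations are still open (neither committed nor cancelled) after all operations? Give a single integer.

Step 1: reserve R1 B 1 -> on_hand[A=33 B=25] avail[A=33 B=24] open={R1}
Step 2: commit R1 -> on_hand[A=33 B=24] avail[A=33 B=24] open={}
Step 3: reserve R2 A 8 -> on_hand[A=33 B=24] avail[A=25 B=24] open={R2}
Step 4: reserve R3 A 7 -> on_hand[A=33 B=24] avail[A=18 B=24] open={R2,R3}
Step 5: commit R3 -> on_hand[A=26 B=24] avail[A=18 B=24] open={R2}
Step 6: commit R2 -> on_hand[A=18 B=24] avail[A=18 B=24] open={}
Step 7: reserve R4 A 8 -> on_hand[A=18 B=24] avail[A=10 B=24] open={R4}
Step 8: reserve R5 B 4 -> on_hand[A=18 B=24] avail[A=10 B=20] open={R4,R5}
Open reservations: ['R4', 'R5'] -> 2

Answer: 2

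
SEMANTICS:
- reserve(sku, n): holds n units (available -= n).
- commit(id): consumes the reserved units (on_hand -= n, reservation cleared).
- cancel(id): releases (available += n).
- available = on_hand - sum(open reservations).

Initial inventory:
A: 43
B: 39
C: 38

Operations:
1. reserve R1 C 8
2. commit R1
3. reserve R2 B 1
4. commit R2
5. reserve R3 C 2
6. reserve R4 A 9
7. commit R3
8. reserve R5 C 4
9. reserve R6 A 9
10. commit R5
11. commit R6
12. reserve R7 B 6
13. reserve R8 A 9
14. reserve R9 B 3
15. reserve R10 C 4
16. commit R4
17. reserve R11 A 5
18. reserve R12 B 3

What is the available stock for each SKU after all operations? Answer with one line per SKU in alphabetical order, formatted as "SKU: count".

Answer: A: 11
B: 26
C: 20

Derivation:
Step 1: reserve R1 C 8 -> on_hand[A=43 B=39 C=38] avail[A=43 B=39 C=30] open={R1}
Step 2: commit R1 -> on_hand[A=43 B=39 C=30] avail[A=43 B=39 C=30] open={}
Step 3: reserve R2 B 1 -> on_hand[A=43 B=39 C=30] avail[A=43 B=38 C=30] open={R2}
Step 4: commit R2 -> on_hand[A=43 B=38 C=30] avail[A=43 B=38 C=30] open={}
Step 5: reserve R3 C 2 -> on_hand[A=43 B=38 C=30] avail[A=43 B=38 C=28] open={R3}
Step 6: reserve R4 A 9 -> on_hand[A=43 B=38 C=30] avail[A=34 B=38 C=28] open={R3,R4}
Step 7: commit R3 -> on_hand[A=43 B=38 C=28] avail[A=34 B=38 C=28] open={R4}
Step 8: reserve R5 C 4 -> on_hand[A=43 B=38 C=28] avail[A=34 B=38 C=24] open={R4,R5}
Step 9: reserve R6 A 9 -> on_hand[A=43 B=38 C=28] avail[A=25 B=38 C=24] open={R4,R5,R6}
Step 10: commit R5 -> on_hand[A=43 B=38 C=24] avail[A=25 B=38 C=24] open={R4,R6}
Step 11: commit R6 -> on_hand[A=34 B=38 C=24] avail[A=25 B=38 C=24] open={R4}
Step 12: reserve R7 B 6 -> on_hand[A=34 B=38 C=24] avail[A=25 B=32 C=24] open={R4,R7}
Step 13: reserve R8 A 9 -> on_hand[A=34 B=38 C=24] avail[A=16 B=32 C=24] open={R4,R7,R8}
Step 14: reserve R9 B 3 -> on_hand[A=34 B=38 C=24] avail[A=16 B=29 C=24] open={R4,R7,R8,R9}
Step 15: reserve R10 C 4 -> on_hand[A=34 B=38 C=24] avail[A=16 B=29 C=20] open={R10,R4,R7,R8,R9}
Step 16: commit R4 -> on_hand[A=25 B=38 C=24] avail[A=16 B=29 C=20] open={R10,R7,R8,R9}
Step 17: reserve R11 A 5 -> on_hand[A=25 B=38 C=24] avail[A=11 B=29 C=20] open={R10,R11,R7,R8,R9}
Step 18: reserve R12 B 3 -> on_hand[A=25 B=38 C=24] avail[A=11 B=26 C=20] open={R10,R11,R12,R7,R8,R9}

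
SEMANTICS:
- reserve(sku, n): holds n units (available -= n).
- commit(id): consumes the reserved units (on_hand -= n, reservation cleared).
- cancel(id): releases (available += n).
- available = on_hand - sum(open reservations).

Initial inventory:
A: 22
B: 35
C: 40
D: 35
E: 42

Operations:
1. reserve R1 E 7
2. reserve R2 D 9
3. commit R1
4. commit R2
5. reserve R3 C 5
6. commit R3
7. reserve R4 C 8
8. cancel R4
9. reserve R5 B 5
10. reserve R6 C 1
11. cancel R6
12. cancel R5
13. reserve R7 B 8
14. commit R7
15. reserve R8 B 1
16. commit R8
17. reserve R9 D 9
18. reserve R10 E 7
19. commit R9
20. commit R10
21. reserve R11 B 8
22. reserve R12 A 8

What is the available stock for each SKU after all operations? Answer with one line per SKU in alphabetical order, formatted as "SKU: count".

Answer: A: 14
B: 18
C: 35
D: 17
E: 28

Derivation:
Step 1: reserve R1 E 7 -> on_hand[A=22 B=35 C=40 D=35 E=42] avail[A=22 B=35 C=40 D=35 E=35] open={R1}
Step 2: reserve R2 D 9 -> on_hand[A=22 B=35 C=40 D=35 E=42] avail[A=22 B=35 C=40 D=26 E=35] open={R1,R2}
Step 3: commit R1 -> on_hand[A=22 B=35 C=40 D=35 E=35] avail[A=22 B=35 C=40 D=26 E=35] open={R2}
Step 4: commit R2 -> on_hand[A=22 B=35 C=40 D=26 E=35] avail[A=22 B=35 C=40 D=26 E=35] open={}
Step 5: reserve R3 C 5 -> on_hand[A=22 B=35 C=40 D=26 E=35] avail[A=22 B=35 C=35 D=26 E=35] open={R3}
Step 6: commit R3 -> on_hand[A=22 B=35 C=35 D=26 E=35] avail[A=22 B=35 C=35 D=26 E=35] open={}
Step 7: reserve R4 C 8 -> on_hand[A=22 B=35 C=35 D=26 E=35] avail[A=22 B=35 C=27 D=26 E=35] open={R4}
Step 8: cancel R4 -> on_hand[A=22 B=35 C=35 D=26 E=35] avail[A=22 B=35 C=35 D=26 E=35] open={}
Step 9: reserve R5 B 5 -> on_hand[A=22 B=35 C=35 D=26 E=35] avail[A=22 B=30 C=35 D=26 E=35] open={R5}
Step 10: reserve R6 C 1 -> on_hand[A=22 B=35 C=35 D=26 E=35] avail[A=22 B=30 C=34 D=26 E=35] open={R5,R6}
Step 11: cancel R6 -> on_hand[A=22 B=35 C=35 D=26 E=35] avail[A=22 B=30 C=35 D=26 E=35] open={R5}
Step 12: cancel R5 -> on_hand[A=22 B=35 C=35 D=26 E=35] avail[A=22 B=35 C=35 D=26 E=35] open={}
Step 13: reserve R7 B 8 -> on_hand[A=22 B=35 C=35 D=26 E=35] avail[A=22 B=27 C=35 D=26 E=35] open={R7}
Step 14: commit R7 -> on_hand[A=22 B=27 C=35 D=26 E=35] avail[A=22 B=27 C=35 D=26 E=35] open={}
Step 15: reserve R8 B 1 -> on_hand[A=22 B=27 C=35 D=26 E=35] avail[A=22 B=26 C=35 D=26 E=35] open={R8}
Step 16: commit R8 -> on_hand[A=22 B=26 C=35 D=26 E=35] avail[A=22 B=26 C=35 D=26 E=35] open={}
Step 17: reserve R9 D 9 -> on_hand[A=22 B=26 C=35 D=26 E=35] avail[A=22 B=26 C=35 D=17 E=35] open={R9}
Step 18: reserve R10 E 7 -> on_hand[A=22 B=26 C=35 D=26 E=35] avail[A=22 B=26 C=35 D=17 E=28] open={R10,R9}
Step 19: commit R9 -> on_hand[A=22 B=26 C=35 D=17 E=35] avail[A=22 B=26 C=35 D=17 E=28] open={R10}
Step 20: commit R10 -> on_hand[A=22 B=26 C=35 D=17 E=28] avail[A=22 B=26 C=35 D=17 E=28] open={}
Step 21: reserve R11 B 8 -> on_hand[A=22 B=26 C=35 D=17 E=28] avail[A=22 B=18 C=35 D=17 E=28] open={R11}
Step 22: reserve R12 A 8 -> on_hand[A=22 B=26 C=35 D=17 E=28] avail[A=14 B=18 C=35 D=17 E=28] open={R11,R12}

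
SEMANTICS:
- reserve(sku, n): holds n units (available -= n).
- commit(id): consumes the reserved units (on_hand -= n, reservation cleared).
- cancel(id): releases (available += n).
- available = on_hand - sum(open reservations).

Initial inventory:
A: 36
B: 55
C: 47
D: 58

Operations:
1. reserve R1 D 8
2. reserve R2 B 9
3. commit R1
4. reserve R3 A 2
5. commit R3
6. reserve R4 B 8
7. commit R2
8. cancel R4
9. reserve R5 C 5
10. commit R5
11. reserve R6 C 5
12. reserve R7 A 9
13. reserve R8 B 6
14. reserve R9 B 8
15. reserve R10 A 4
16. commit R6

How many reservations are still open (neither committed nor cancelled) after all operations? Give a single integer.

Step 1: reserve R1 D 8 -> on_hand[A=36 B=55 C=47 D=58] avail[A=36 B=55 C=47 D=50] open={R1}
Step 2: reserve R2 B 9 -> on_hand[A=36 B=55 C=47 D=58] avail[A=36 B=46 C=47 D=50] open={R1,R2}
Step 3: commit R1 -> on_hand[A=36 B=55 C=47 D=50] avail[A=36 B=46 C=47 D=50] open={R2}
Step 4: reserve R3 A 2 -> on_hand[A=36 B=55 C=47 D=50] avail[A=34 B=46 C=47 D=50] open={R2,R3}
Step 5: commit R3 -> on_hand[A=34 B=55 C=47 D=50] avail[A=34 B=46 C=47 D=50] open={R2}
Step 6: reserve R4 B 8 -> on_hand[A=34 B=55 C=47 D=50] avail[A=34 B=38 C=47 D=50] open={R2,R4}
Step 7: commit R2 -> on_hand[A=34 B=46 C=47 D=50] avail[A=34 B=38 C=47 D=50] open={R4}
Step 8: cancel R4 -> on_hand[A=34 B=46 C=47 D=50] avail[A=34 B=46 C=47 D=50] open={}
Step 9: reserve R5 C 5 -> on_hand[A=34 B=46 C=47 D=50] avail[A=34 B=46 C=42 D=50] open={R5}
Step 10: commit R5 -> on_hand[A=34 B=46 C=42 D=50] avail[A=34 B=46 C=42 D=50] open={}
Step 11: reserve R6 C 5 -> on_hand[A=34 B=46 C=42 D=50] avail[A=34 B=46 C=37 D=50] open={R6}
Step 12: reserve R7 A 9 -> on_hand[A=34 B=46 C=42 D=50] avail[A=25 B=46 C=37 D=50] open={R6,R7}
Step 13: reserve R8 B 6 -> on_hand[A=34 B=46 C=42 D=50] avail[A=25 B=40 C=37 D=50] open={R6,R7,R8}
Step 14: reserve R9 B 8 -> on_hand[A=34 B=46 C=42 D=50] avail[A=25 B=32 C=37 D=50] open={R6,R7,R8,R9}
Step 15: reserve R10 A 4 -> on_hand[A=34 B=46 C=42 D=50] avail[A=21 B=32 C=37 D=50] open={R10,R6,R7,R8,R9}
Step 16: commit R6 -> on_hand[A=34 B=46 C=37 D=50] avail[A=21 B=32 C=37 D=50] open={R10,R7,R8,R9}
Open reservations: ['R10', 'R7', 'R8', 'R9'] -> 4

Answer: 4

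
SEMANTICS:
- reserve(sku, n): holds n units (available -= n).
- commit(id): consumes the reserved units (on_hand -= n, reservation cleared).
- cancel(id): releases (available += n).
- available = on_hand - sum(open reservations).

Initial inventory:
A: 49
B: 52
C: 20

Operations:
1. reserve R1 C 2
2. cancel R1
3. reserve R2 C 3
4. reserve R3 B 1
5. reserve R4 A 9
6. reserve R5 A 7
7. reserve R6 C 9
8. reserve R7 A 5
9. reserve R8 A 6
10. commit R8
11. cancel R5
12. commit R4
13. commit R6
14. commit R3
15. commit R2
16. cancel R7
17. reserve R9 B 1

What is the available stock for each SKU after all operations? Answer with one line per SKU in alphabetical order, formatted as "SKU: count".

Step 1: reserve R1 C 2 -> on_hand[A=49 B=52 C=20] avail[A=49 B=52 C=18] open={R1}
Step 2: cancel R1 -> on_hand[A=49 B=52 C=20] avail[A=49 B=52 C=20] open={}
Step 3: reserve R2 C 3 -> on_hand[A=49 B=52 C=20] avail[A=49 B=52 C=17] open={R2}
Step 4: reserve R3 B 1 -> on_hand[A=49 B=52 C=20] avail[A=49 B=51 C=17] open={R2,R3}
Step 5: reserve R4 A 9 -> on_hand[A=49 B=52 C=20] avail[A=40 B=51 C=17] open={R2,R3,R4}
Step 6: reserve R5 A 7 -> on_hand[A=49 B=52 C=20] avail[A=33 B=51 C=17] open={R2,R3,R4,R5}
Step 7: reserve R6 C 9 -> on_hand[A=49 B=52 C=20] avail[A=33 B=51 C=8] open={R2,R3,R4,R5,R6}
Step 8: reserve R7 A 5 -> on_hand[A=49 B=52 C=20] avail[A=28 B=51 C=8] open={R2,R3,R4,R5,R6,R7}
Step 9: reserve R8 A 6 -> on_hand[A=49 B=52 C=20] avail[A=22 B=51 C=8] open={R2,R3,R4,R5,R6,R7,R8}
Step 10: commit R8 -> on_hand[A=43 B=52 C=20] avail[A=22 B=51 C=8] open={R2,R3,R4,R5,R6,R7}
Step 11: cancel R5 -> on_hand[A=43 B=52 C=20] avail[A=29 B=51 C=8] open={R2,R3,R4,R6,R7}
Step 12: commit R4 -> on_hand[A=34 B=52 C=20] avail[A=29 B=51 C=8] open={R2,R3,R6,R7}
Step 13: commit R6 -> on_hand[A=34 B=52 C=11] avail[A=29 B=51 C=8] open={R2,R3,R7}
Step 14: commit R3 -> on_hand[A=34 B=51 C=11] avail[A=29 B=51 C=8] open={R2,R7}
Step 15: commit R2 -> on_hand[A=34 B=51 C=8] avail[A=29 B=51 C=8] open={R7}
Step 16: cancel R7 -> on_hand[A=34 B=51 C=8] avail[A=34 B=51 C=8] open={}
Step 17: reserve R9 B 1 -> on_hand[A=34 B=51 C=8] avail[A=34 B=50 C=8] open={R9}

Answer: A: 34
B: 50
C: 8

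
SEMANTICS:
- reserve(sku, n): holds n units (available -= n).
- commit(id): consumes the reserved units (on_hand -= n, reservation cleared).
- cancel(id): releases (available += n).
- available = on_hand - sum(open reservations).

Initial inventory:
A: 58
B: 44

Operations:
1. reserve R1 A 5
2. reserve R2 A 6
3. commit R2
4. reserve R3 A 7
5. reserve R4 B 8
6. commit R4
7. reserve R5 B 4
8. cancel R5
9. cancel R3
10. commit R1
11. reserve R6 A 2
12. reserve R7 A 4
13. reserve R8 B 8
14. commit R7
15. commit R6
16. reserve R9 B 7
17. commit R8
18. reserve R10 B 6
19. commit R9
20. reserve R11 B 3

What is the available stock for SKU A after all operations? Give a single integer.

Answer: 41

Derivation:
Step 1: reserve R1 A 5 -> on_hand[A=58 B=44] avail[A=53 B=44] open={R1}
Step 2: reserve R2 A 6 -> on_hand[A=58 B=44] avail[A=47 B=44] open={R1,R2}
Step 3: commit R2 -> on_hand[A=52 B=44] avail[A=47 B=44] open={R1}
Step 4: reserve R3 A 7 -> on_hand[A=52 B=44] avail[A=40 B=44] open={R1,R3}
Step 5: reserve R4 B 8 -> on_hand[A=52 B=44] avail[A=40 B=36] open={R1,R3,R4}
Step 6: commit R4 -> on_hand[A=52 B=36] avail[A=40 B=36] open={R1,R3}
Step 7: reserve R5 B 4 -> on_hand[A=52 B=36] avail[A=40 B=32] open={R1,R3,R5}
Step 8: cancel R5 -> on_hand[A=52 B=36] avail[A=40 B=36] open={R1,R3}
Step 9: cancel R3 -> on_hand[A=52 B=36] avail[A=47 B=36] open={R1}
Step 10: commit R1 -> on_hand[A=47 B=36] avail[A=47 B=36] open={}
Step 11: reserve R6 A 2 -> on_hand[A=47 B=36] avail[A=45 B=36] open={R6}
Step 12: reserve R7 A 4 -> on_hand[A=47 B=36] avail[A=41 B=36] open={R6,R7}
Step 13: reserve R8 B 8 -> on_hand[A=47 B=36] avail[A=41 B=28] open={R6,R7,R8}
Step 14: commit R7 -> on_hand[A=43 B=36] avail[A=41 B=28] open={R6,R8}
Step 15: commit R6 -> on_hand[A=41 B=36] avail[A=41 B=28] open={R8}
Step 16: reserve R9 B 7 -> on_hand[A=41 B=36] avail[A=41 B=21] open={R8,R9}
Step 17: commit R8 -> on_hand[A=41 B=28] avail[A=41 B=21] open={R9}
Step 18: reserve R10 B 6 -> on_hand[A=41 B=28] avail[A=41 B=15] open={R10,R9}
Step 19: commit R9 -> on_hand[A=41 B=21] avail[A=41 B=15] open={R10}
Step 20: reserve R11 B 3 -> on_hand[A=41 B=21] avail[A=41 B=12] open={R10,R11}
Final available[A] = 41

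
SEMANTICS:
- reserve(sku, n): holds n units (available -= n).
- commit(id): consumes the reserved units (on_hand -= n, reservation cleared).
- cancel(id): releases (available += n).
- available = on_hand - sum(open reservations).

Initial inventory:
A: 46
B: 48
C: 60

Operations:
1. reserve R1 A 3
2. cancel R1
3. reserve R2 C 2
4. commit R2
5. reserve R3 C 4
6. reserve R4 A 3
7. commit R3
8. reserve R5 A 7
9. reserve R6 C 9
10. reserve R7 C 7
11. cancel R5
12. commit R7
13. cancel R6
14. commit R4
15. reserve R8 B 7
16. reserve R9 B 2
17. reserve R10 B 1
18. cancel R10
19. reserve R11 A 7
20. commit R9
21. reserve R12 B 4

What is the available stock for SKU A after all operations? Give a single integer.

Step 1: reserve R1 A 3 -> on_hand[A=46 B=48 C=60] avail[A=43 B=48 C=60] open={R1}
Step 2: cancel R1 -> on_hand[A=46 B=48 C=60] avail[A=46 B=48 C=60] open={}
Step 3: reserve R2 C 2 -> on_hand[A=46 B=48 C=60] avail[A=46 B=48 C=58] open={R2}
Step 4: commit R2 -> on_hand[A=46 B=48 C=58] avail[A=46 B=48 C=58] open={}
Step 5: reserve R3 C 4 -> on_hand[A=46 B=48 C=58] avail[A=46 B=48 C=54] open={R3}
Step 6: reserve R4 A 3 -> on_hand[A=46 B=48 C=58] avail[A=43 B=48 C=54] open={R3,R4}
Step 7: commit R3 -> on_hand[A=46 B=48 C=54] avail[A=43 B=48 C=54] open={R4}
Step 8: reserve R5 A 7 -> on_hand[A=46 B=48 C=54] avail[A=36 B=48 C=54] open={R4,R5}
Step 9: reserve R6 C 9 -> on_hand[A=46 B=48 C=54] avail[A=36 B=48 C=45] open={R4,R5,R6}
Step 10: reserve R7 C 7 -> on_hand[A=46 B=48 C=54] avail[A=36 B=48 C=38] open={R4,R5,R6,R7}
Step 11: cancel R5 -> on_hand[A=46 B=48 C=54] avail[A=43 B=48 C=38] open={R4,R6,R7}
Step 12: commit R7 -> on_hand[A=46 B=48 C=47] avail[A=43 B=48 C=38] open={R4,R6}
Step 13: cancel R6 -> on_hand[A=46 B=48 C=47] avail[A=43 B=48 C=47] open={R4}
Step 14: commit R4 -> on_hand[A=43 B=48 C=47] avail[A=43 B=48 C=47] open={}
Step 15: reserve R8 B 7 -> on_hand[A=43 B=48 C=47] avail[A=43 B=41 C=47] open={R8}
Step 16: reserve R9 B 2 -> on_hand[A=43 B=48 C=47] avail[A=43 B=39 C=47] open={R8,R9}
Step 17: reserve R10 B 1 -> on_hand[A=43 B=48 C=47] avail[A=43 B=38 C=47] open={R10,R8,R9}
Step 18: cancel R10 -> on_hand[A=43 B=48 C=47] avail[A=43 B=39 C=47] open={R8,R9}
Step 19: reserve R11 A 7 -> on_hand[A=43 B=48 C=47] avail[A=36 B=39 C=47] open={R11,R8,R9}
Step 20: commit R9 -> on_hand[A=43 B=46 C=47] avail[A=36 B=39 C=47] open={R11,R8}
Step 21: reserve R12 B 4 -> on_hand[A=43 B=46 C=47] avail[A=36 B=35 C=47] open={R11,R12,R8}
Final available[A] = 36

Answer: 36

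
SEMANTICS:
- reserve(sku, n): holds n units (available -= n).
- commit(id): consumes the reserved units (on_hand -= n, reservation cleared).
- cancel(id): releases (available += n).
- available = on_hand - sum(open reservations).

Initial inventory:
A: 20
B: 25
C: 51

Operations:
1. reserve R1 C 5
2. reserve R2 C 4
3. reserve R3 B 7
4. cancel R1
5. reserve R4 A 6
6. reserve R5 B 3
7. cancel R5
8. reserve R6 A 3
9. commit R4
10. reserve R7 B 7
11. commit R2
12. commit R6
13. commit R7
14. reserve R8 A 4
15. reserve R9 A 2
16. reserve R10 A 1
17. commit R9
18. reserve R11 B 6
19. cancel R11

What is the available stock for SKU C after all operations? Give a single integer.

Answer: 47

Derivation:
Step 1: reserve R1 C 5 -> on_hand[A=20 B=25 C=51] avail[A=20 B=25 C=46] open={R1}
Step 2: reserve R2 C 4 -> on_hand[A=20 B=25 C=51] avail[A=20 B=25 C=42] open={R1,R2}
Step 3: reserve R3 B 7 -> on_hand[A=20 B=25 C=51] avail[A=20 B=18 C=42] open={R1,R2,R3}
Step 4: cancel R1 -> on_hand[A=20 B=25 C=51] avail[A=20 B=18 C=47] open={R2,R3}
Step 5: reserve R4 A 6 -> on_hand[A=20 B=25 C=51] avail[A=14 B=18 C=47] open={R2,R3,R4}
Step 6: reserve R5 B 3 -> on_hand[A=20 B=25 C=51] avail[A=14 B=15 C=47] open={R2,R3,R4,R5}
Step 7: cancel R5 -> on_hand[A=20 B=25 C=51] avail[A=14 B=18 C=47] open={R2,R3,R4}
Step 8: reserve R6 A 3 -> on_hand[A=20 B=25 C=51] avail[A=11 B=18 C=47] open={R2,R3,R4,R6}
Step 9: commit R4 -> on_hand[A=14 B=25 C=51] avail[A=11 B=18 C=47] open={R2,R3,R6}
Step 10: reserve R7 B 7 -> on_hand[A=14 B=25 C=51] avail[A=11 B=11 C=47] open={R2,R3,R6,R7}
Step 11: commit R2 -> on_hand[A=14 B=25 C=47] avail[A=11 B=11 C=47] open={R3,R6,R7}
Step 12: commit R6 -> on_hand[A=11 B=25 C=47] avail[A=11 B=11 C=47] open={R3,R7}
Step 13: commit R7 -> on_hand[A=11 B=18 C=47] avail[A=11 B=11 C=47] open={R3}
Step 14: reserve R8 A 4 -> on_hand[A=11 B=18 C=47] avail[A=7 B=11 C=47] open={R3,R8}
Step 15: reserve R9 A 2 -> on_hand[A=11 B=18 C=47] avail[A=5 B=11 C=47] open={R3,R8,R9}
Step 16: reserve R10 A 1 -> on_hand[A=11 B=18 C=47] avail[A=4 B=11 C=47] open={R10,R3,R8,R9}
Step 17: commit R9 -> on_hand[A=9 B=18 C=47] avail[A=4 B=11 C=47] open={R10,R3,R8}
Step 18: reserve R11 B 6 -> on_hand[A=9 B=18 C=47] avail[A=4 B=5 C=47] open={R10,R11,R3,R8}
Step 19: cancel R11 -> on_hand[A=9 B=18 C=47] avail[A=4 B=11 C=47] open={R10,R3,R8}
Final available[C] = 47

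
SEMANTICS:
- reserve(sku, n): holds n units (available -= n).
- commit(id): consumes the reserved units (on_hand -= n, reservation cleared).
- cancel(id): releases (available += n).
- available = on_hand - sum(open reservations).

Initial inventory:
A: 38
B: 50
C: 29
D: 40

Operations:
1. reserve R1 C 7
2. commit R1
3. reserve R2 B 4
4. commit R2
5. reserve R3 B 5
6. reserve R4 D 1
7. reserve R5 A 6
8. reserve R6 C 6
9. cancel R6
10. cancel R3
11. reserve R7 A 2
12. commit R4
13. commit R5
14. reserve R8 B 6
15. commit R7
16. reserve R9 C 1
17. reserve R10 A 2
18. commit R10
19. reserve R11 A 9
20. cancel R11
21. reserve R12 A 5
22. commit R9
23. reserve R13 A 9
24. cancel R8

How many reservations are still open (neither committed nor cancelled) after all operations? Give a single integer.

Step 1: reserve R1 C 7 -> on_hand[A=38 B=50 C=29 D=40] avail[A=38 B=50 C=22 D=40] open={R1}
Step 2: commit R1 -> on_hand[A=38 B=50 C=22 D=40] avail[A=38 B=50 C=22 D=40] open={}
Step 3: reserve R2 B 4 -> on_hand[A=38 B=50 C=22 D=40] avail[A=38 B=46 C=22 D=40] open={R2}
Step 4: commit R2 -> on_hand[A=38 B=46 C=22 D=40] avail[A=38 B=46 C=22 D=40] open={}
Step 5: reserve R3 B 5 -> on_hand[A=38 B=46 C=22 D=40] avail[A=38 B=41 C=22 D=40] open={R3}
Step 6: reserve R4 D 1 -> on_hand[A=38 B=46 C=22 D=40] avail[A=38 B=41 C=22 D=39] open={R3,R4}
Step 7: reserve R5 A 6 -> on_hand[A=38 B=46 C=22 D=40] avail[A=32 B=41 C=22 D=39] open={R3,R4,R5}
Step 8: reserve R6 C 6 -> on_hand[A=38 B=46 C=22 D=40] avail[A=32 B=41 C=16 D=39] open={R3,R4,R5,R6}
Step 9: cancel R6 -> on_hand[A=38 B=46 C=22 D=40] avail[A=32 B=41 C=22 D=39] open={R3,R4,R5}
Step 10: cancel R3 -> on_hand[A=38 B=46 C=22 D=40] avail[A=32 B=46 C=22 D=39] open={R4,R5}
Step 11: reserve R7 A 2 -> on_hand[A=38 B=46 C=22 D=40] avail[A=30 B=46 C=22 D=39] open={R4,R5,R7}
Step 12: commit R4 -> on_hand[A=38 B=46 C=22 D=39] avail[A=30 B=46 C=22 D=39] open={R5,R7}
Step 13: commit R5 -> on_hand[A=32 B=46 C=22 D=39] avail[A=30 B=46 C=22 D=39] open={R7}
Step 14: reserve R8 B 6 -> on_hand[A=32 B=46 C=22 D=39] avail[A=30 B=40 C=22 D=39] open={R7,R8}
Step 15: commit R7 -> on_hand[A=30 B=46 C=22 D=39] avail[A=30 B=40 C=22 D=39] open={R8}
Step 16: reserve R9 C 1 -> on_hand[A=30 B=46 C=22 D=39] avail[A=30 B=40 C=21 D=39] open={R8,R9}
Step 17: reserve R10 A 2 -> on_hand[A=30 B=46 C=22 D=39] avail[A=28 B=40 C=21 D=39] open={R10,R8,R9}
Step 18: commit R10 -> on_hand[A=28 B=46 C=22 D=39] avail[A=28 B=40 C=21 D=39] open={R8,R9}
Step 19: reserve R11 A 9 -> on_hand[A=28 B=46 C=22 D=39] avail[A=19 B=40 C=21 D=39] open={R11,R8,R9}
Step 20: cancel R11 -> on_hand[A=28 B=46 C=22 D=39] avail[A=28 B=40 C=21 D=39] open={R8,R9}
Step 21: reserve R12 A 5 -> on_hand[A=28 B=46 C=22 D=39] avail[A=23 B=40 C=21 D=39] open={R12,R8,R9}
Step 22: commit R9 -> on_hand[A=28 B=46 C=21 D=39] avail[A=23 B=40 C=21 D=39] open={R12,R8}
Step 23: reserve R13 A 9 -> on_hand[A=28 B=46 C=21 D=39] avail[A=14 B=40 C=21 D=39] open={R12,R13,R8}
Step 24: cancel R8 -> on_hand[A=28 B=46 C=21 D=39] avail[A=14 B=46 C=21 D=39] open={R12,R13}
Open reservations: ['R12', 'R13'] -> 2

Answer: 2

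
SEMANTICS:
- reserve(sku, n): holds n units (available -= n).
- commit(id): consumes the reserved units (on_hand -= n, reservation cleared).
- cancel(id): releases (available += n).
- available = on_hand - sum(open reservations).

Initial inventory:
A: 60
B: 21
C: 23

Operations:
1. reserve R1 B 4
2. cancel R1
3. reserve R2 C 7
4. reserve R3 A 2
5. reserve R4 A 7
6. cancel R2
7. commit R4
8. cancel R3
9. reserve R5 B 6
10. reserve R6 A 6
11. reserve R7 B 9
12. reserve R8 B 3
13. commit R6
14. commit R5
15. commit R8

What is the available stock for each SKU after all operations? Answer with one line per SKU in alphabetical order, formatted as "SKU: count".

Answer: A: 47
B: 3
C: 23

Derivation:
Step 1: reserve R1 B 4 -> on_hand[A=60 B=21 C=23] avail[A=60 B=17 C=23] open={R1}
Step 2: cancel R1 -> on_hand[A=60 B=21 C=23] avail[A=60 B=21 C=23] open={}
Step 3: reserve R2 C 7 -> on_hand[A=60 B=21 C=23] avail[A=60 B=21 C=16] open={R2}
Step 4: reserve R3 A 2 -> on_hand[A=60 B=21 C=23] avail[A=58 B=21 C=16] open={R2,R3}
Step 5: reserve R4 A 7 -> on_hand[A=60 B=21 C=23] avail[A=51 B=21 C=16] open={R2,R3,R4}
Step 6: cancel R2 -> on_hand[A=60 B=21 C=23] avail[A=51 B=21 C=23] open={R3,R4}
Step 7: commit R4 -> on_hand[A=53 B=21 C=23] avail[A=51 B=21 C=23] open={R3}
Step 8: cancel R3 -> on_hand[A=53 B=21 C=23] avail[A=53 B=21 C=23] open={}
Step 9: reserve R5 B 6 -> on_hand[A=53 B=21 C=23] avail[A=53 B=15 C=23] open={R5}
Step 10: reserve R6 A 6 -> on_hand[A=53 B=21 C=23] avail[A=47 B=15 C=23] open={R5,R6}
Step 11: reserve R7 B 9 -> on_hand[A=53 B=21 C=23] avail[A=47 B=6 C=23] open={R5,R6,R7}
Step 12: reserve R8 B 3 -> on_hand[A=53 B=21 C=23] avail[A=47 B=3 C=23] open={R5,R6,R7,R8}
Step 13: commit R6 -> on_hand[A=47 B=21 C=23] avail[A=47 B=3 C=23] open={R5,R7,R8}
Step 14: commit R5 -> on_hand[A=47 B=15 C=23] avail[A=47 B=3 C=23] open={R7,R8}
Step 15: commit R8 -> on_hand[A=47 B=12 C=23] avail[A=47 B=3 C=23] open={R7}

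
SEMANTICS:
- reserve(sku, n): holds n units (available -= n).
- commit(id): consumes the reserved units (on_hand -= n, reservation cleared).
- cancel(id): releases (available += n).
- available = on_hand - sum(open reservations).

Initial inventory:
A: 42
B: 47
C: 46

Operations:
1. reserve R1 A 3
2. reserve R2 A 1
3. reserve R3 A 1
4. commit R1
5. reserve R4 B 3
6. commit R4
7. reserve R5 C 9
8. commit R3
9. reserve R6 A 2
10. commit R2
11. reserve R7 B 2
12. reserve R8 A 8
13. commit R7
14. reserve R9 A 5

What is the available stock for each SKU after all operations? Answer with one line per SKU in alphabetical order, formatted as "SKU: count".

Answer: A: 22
B: 42
C: 37

Derivation:
Step 1: reserve R1 A 3 -> on_hand[A=42 B=47 C=46] avail[A=39 B=47 C=46] open={R1}
Step 2: reserve R2 A 1 -> on_hand[A=42 B=47 C=46] avail[A=38 B=47 C=46] open={R1,R2}
Step 3: reserve R3 A 1 -> on_hand[A=42 B=47 C=46] avail[A=37 B=47 C=46] open={R1,R2,R3}
Step 4: commit R1 -> on_hand[A=39 B=47 C=46] avail[A=37 B=47 C=46] open={R2,R3}
Step 5: reserve R4 B 3 -> on_hand[A=39 B=47 C=46] avail[A=37 B=44 C=46] open={R2,R3,R4}
Step 6: commit R4 -> on_hand[A=39 B=44 C=46] avail[A=37 B=44 C=46] open={R2,R3}
Step 7: reserve R5 C 9 -> on_hand[A=39 B=44 C=46] avail[A=37 B=44 C=37] open={R2,R3,R5}
Step 8: commit R3 -> on_hand[A=38 B=44 C=46] avail[A=37 B=44 C=37] open={R2,R5}
Step 9: reserve R6 A 2 -> on_hand[A=38 B=44 C=46] avail[A=35 B=44 C=37] open={R2,R5,R6}
Step 10: commit R2 -> on_hand[A=37 B=44 C=46] avail[A=35 B=44 C=37] open={R5,R6}
Step 11: reserve R7 B 2 -> on_hand[A=37 B=44 C=46] avail[A=35 B=42 C=37] open={R5,R6,R7}
Step 12: reserve R8 A 8 -> on_hand[A=37 B=44 C=46] avail[A=27 B=42 C=37] open={R5,R6,R7,R8}
Step 13: commit R7 -> on_hand[A=37 B=42 C=46] avail[A=27 B=42 C=37] open={R5,R6,R8}
Step 14: reserve R9 A 5 -> on_hand[A=37 B=42 C=46] avail[A=22 B=42 C=37] open={R5,R6,R8,R9}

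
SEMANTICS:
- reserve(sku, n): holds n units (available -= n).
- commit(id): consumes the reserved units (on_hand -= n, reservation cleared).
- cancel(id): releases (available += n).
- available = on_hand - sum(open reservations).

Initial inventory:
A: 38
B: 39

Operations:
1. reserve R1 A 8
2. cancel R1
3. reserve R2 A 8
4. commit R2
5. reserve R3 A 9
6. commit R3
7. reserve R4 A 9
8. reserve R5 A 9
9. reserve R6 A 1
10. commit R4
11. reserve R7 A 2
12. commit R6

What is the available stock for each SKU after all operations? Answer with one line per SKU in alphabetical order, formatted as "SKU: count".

Step 1: reserve R1 A 8 -> on_hand[A=38 B=39] avail[A=30 B=39] open={R1}
Step 2: cancel R1 -> on_hand[A=38 B=39] avail[A=38 B=39] open={}
Step 3: reserve R2 A 8 -> on_hand[A=38 B=39] avail[A=30 B=39] open={R2}
Step 4: commit R2 -> on_hand[A=30 B=39] avail[A=30 B=39] open={}
Step 5: reserve R3 A 9 -> on_hand[A=30 B=39] avail[A=21 B=39] open={R3}
Step 6: commit R3 -> on_hand[A=21 B=39] avail[A=21 B=39] open={}
Step 7: reserve R4 A 9 -> on_hand[A=21 B=39] avail[A=12 B=39] open={R4}
Step 8: reserve R5 A 9 -> on_hand[A=21 B=39] avail[A=3 B=39] open={R4,R5}
Step 9: reserve R6 A 1 -> on_hand[A=21 B=39] avail[A=2 B=39] open={R4,R5,R6}
Step 10: commit R4 -> on_hand[A=12 B=39] avail[A=2 B=39] open={R5,R6}
Step 11: reserve R7 A 2 -> on_hand[A=12 B=39] avail[A=0 B=39] open={R5,R6,R7}
Step 12: commit R6 -> on_hand[A=11 B=39] avail[A=0 B=39] open={R5,R7}

Answer: A: 0
B: 39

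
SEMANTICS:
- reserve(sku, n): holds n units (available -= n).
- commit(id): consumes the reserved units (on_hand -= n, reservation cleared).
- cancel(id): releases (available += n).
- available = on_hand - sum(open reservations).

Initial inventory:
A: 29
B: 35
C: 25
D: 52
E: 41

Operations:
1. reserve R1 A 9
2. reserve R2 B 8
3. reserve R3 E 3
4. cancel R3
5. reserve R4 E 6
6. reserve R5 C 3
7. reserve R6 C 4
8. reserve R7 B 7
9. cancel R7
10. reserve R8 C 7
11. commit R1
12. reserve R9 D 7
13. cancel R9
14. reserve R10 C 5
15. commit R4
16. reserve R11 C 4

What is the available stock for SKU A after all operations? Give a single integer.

Answer: 20

Derivation:
Step 1: reserve R1 A 9 -> on_hand[A=29 B=35 C=25 D=52 E=41] avail[A=20 B=35 C=25 D=52 E=41] open={R1}
Step 2: reserve R2 B 8 -> on_hand[A=29 B=35 C=25 D=52 E=41] avail[A=20 B=27 C=25 D=52 E=41] open={R1,R2}
Step 3: reserve R3 E 3 -> on_hand[A=29 B=35 C=25 D=52 E=41] avail[A=20 B=27 C=25 D=52 E=38] open={R1,R2,R3}
Step 4: cancel R3 -> on_hand[A=29 B=35 C=25 D=52 E=41] avail[A=20 B=27 C=25 D=52 E=41] open={R1,R2}
Step 5: reserve R4 E 6 -> on_hand[A=29 B=35 C=25 D=52 E=41] avail[A=20 B=27 C=25 D=52 E=35] open={R1,R2,R4}
Step 6: reserve R5 C 3 -> on_hand[A=29 B=35 C=25 D=52 E=41] avail[A=20 B=27 C=22 D=52 E=35] open={R1,R2,R4,R5}
Step 7: reserve R6 C 4 -> on_hand[A=29 B=35 C=25 D=52 E=41] avail[A=20 B=27 C=18 D=52 E=35] open={R1,R2,R4,R5,R6}
Step 8: reserve R7 B 7 -> on_hand[A=29 B=35 C=25 D=52 E=41] avail[A=20 B=20 C=18 D=52 E=35] open={R1,R2,R4,R5,R6,R7}
Step 9: cancel R7 -> on_hand[A=29 B=35 C=25 D=52 E=41] avail[A=20 B=27 C=18 D=52 E=35] open={R1,R2,R4,R5,R6}
Step 10: reserve R8 C 7 -> on_hand[A=29 B=35 C=25 D=52 E=41] avail[A=20 B=27 C=11 D=52 E=35] open={R1,R2,R4,R5,R6,R8}
Step 11: commit R1 -> on_hand[A=20 B=35 C=25 D=52 E=41] avail[A=20 B=27 C=11 D=52 E=35] open={R2,R4,R5,R6,R8}
Step 12: reserve R9 D 7 -> on_hand[A=20 B=35 C=25 D=52 E=41] avail[A=20 B=27 C=11 D=45 E=35] open={R2,R4,R5,R6,R8,R9}
Step 13: cancel R9 -> on_hand[A=20 B=35 C=25 D=52 E=41] avail[A=20 B=27 C=11 D=52 E=35] open={R2,R4,R5,R6,R8}
Step 14: reserve R10 C 5 -> on_hand[A=20 B=35 C=25 D=52 E=41] avail[A=20 B=27 C=6 D=52 E=35] open={R10,R2,R4,R5,R6,R8}
Step 15: commit R4 -> on_hand[A=20 B=35 C=25 D=52 E=35] avail[A=20 B=27 C=6 D=52 E=35] open={R10,R2,R5,R6,R8}
Step 16: reserve R11 C 4 -> on_hand[A=20 B=35 C=25 D=52 E=35] avail[A=20 B=27 C=2 D=52 E=35] open={R10,R11,R2,R5,R6,R8}
Final available[A] = 20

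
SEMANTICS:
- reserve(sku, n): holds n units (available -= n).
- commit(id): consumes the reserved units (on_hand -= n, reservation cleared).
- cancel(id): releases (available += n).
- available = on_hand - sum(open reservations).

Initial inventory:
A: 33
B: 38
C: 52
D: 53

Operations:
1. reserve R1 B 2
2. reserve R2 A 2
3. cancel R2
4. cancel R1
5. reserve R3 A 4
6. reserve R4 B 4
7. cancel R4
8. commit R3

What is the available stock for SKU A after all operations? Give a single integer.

Step 1: reserve R1 B 2 -> on_hand[A=33 B=38 C=52 D=53] avail[A=33 B=36 C=52 D=53] open={R1}
Step 2: reserve R2 A 2 -> on_hand[A=33 B=38 C=52 D=53] avail[A=31 B=36 C=52 D=53] open={R1,R2}
Step 3: cancel R2 -> on_hand[A=33 B=38 C=52 D=53] avail[A=33 B=36 C=52 D=53] open={R1}
Step 4: cancel R1 -> on_hand[A=33 B=38 C=52 D=53] avail[A=33 B=38 C=52 D=53] open={}
Step 5: reserve R3 A 4 -> on_hand[A=33 B=38 C=52 D=53] avail[A=29 B=38 C=52 D=53] open={R3}
Step 6: reserve R4 B 4 -> on_hand[A=33 B=38 C=52 D=53] avail[A=29 B=34 C=52 D=53] open={R3,R4}
Step 7: cancel R4 -> on_hand[A=33 B=38 C=52 D=53] avail[A=29 B=38 C=52 D=53] open={R3}
Step 8: commit R3 -> on_hand[A=29 B=38 C=52 D=53] avail[A=29 B=38 C=52 D=53] open={}
Final available[A] = 29

Answer: 29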